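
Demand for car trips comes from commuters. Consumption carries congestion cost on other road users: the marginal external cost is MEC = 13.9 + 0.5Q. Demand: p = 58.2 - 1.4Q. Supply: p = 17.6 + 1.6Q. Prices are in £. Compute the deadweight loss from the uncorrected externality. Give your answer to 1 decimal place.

DWL = £61.0

Market equilibrium (private): 17.6 + 1.6Q = 58.2 - 1.4Q → Q_m = 13.5333.
Social marginal benefit = demand − MEC = 44.3 - 1.9Q.
Set SMB = MC: 44.3 - 1.9Q = 17.6 + 1.6Q → Q* = 7.6286.
Height of the DWL triangle at Q_m is MC(Q_m) − SMB(Q_m) = MEC(Q_m) = 20.6667.
DWL = ½ × 5.9047 × 20.6667 = 61.0153.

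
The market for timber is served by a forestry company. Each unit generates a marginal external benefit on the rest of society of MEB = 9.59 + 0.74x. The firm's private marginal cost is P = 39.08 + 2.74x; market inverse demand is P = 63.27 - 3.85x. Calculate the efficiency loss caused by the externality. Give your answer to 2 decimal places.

DWL = 12.94

Market equilibrium (private): 39.08 + 2.74x = 63.27 - 3.85x → x_m = 3.6707.
Social marginal cost = private MC − MEB = 29.49 + 2.00x.
Set SMC = demand: 29.49 + 2.00x = 63.27 - 3.85x → x* = 5.7744.
Between x* and x_m the wedge demand − SMC runs linearly from 0 to MEB(x_m), so the loss is a triangle.
DWL = ½ × 2.1037 × 12.3063 = 12.9444.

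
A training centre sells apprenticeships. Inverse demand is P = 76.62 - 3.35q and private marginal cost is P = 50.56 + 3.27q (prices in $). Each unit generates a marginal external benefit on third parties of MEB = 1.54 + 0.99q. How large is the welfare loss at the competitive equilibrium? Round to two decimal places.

DWL = $2.63

Market equilibrium (private): 50.56 + 3.27q = 76.62 - 3.35q → q_m = 3.9366.
Social marginal cost = private MC − MEB = 49.02 + 2.28q.
Set SMC = demand: 49.02 + 2.28q = 76.62 - 3.35q → q* = 4.9023.
Between q* and q_m the wedge demand − SMC runs linearly from 0 to MEB(q_m), so the loss is a triangle.
DWL = ½ × 0.9657 × 5.4372 = 2.6254.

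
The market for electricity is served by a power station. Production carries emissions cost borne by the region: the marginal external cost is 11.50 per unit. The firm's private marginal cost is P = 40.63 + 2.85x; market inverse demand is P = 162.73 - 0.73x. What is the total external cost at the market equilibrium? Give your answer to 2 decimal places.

392.22

Market equilibrium (private): 40.63 + 2.85x = 162.73 - 0.73x → x_m = 34.1061.
Total external cost = MEC × x_m = 11.50 × 34.1061 = 392.2202.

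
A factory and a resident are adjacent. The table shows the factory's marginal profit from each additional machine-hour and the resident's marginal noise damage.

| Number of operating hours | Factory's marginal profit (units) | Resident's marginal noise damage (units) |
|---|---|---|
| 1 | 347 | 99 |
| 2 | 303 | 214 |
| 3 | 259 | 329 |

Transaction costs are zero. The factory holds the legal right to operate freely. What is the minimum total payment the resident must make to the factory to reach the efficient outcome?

Left alone the factory would choose level 3 (marginal profit stays positive).
Efficient level: k* = 2 (marginal profit ≥ marginal noise damage through 2).
The resident must at least cover the factory's forgone profit from cutting 3→2: 259 = 259.

259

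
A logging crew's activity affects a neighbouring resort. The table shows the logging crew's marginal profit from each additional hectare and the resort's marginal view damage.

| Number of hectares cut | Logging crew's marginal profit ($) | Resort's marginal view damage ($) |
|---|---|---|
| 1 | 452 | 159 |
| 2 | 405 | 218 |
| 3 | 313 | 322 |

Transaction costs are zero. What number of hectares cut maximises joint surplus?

Bargaining reaches the level where marginal profit last exceeds marginal view damage.
That holds through level 2 (405 ≥ 218) but not at 3 (313 < 322).

2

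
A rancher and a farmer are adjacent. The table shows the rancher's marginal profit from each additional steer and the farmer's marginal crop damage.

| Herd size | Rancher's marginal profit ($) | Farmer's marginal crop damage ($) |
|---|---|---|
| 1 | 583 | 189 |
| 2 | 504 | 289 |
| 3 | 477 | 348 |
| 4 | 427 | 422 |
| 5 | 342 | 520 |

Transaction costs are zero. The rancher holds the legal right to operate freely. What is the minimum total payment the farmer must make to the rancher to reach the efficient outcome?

$342

Left alone the rancher would choose level 5 (marginal profit stays positive).
Efficient level: k* = 4 (marginal profit ≥ marginal crop damage through 4).
The farmer must at least cover the rancher's forgone profit from cutting 5→4: 342 = 342.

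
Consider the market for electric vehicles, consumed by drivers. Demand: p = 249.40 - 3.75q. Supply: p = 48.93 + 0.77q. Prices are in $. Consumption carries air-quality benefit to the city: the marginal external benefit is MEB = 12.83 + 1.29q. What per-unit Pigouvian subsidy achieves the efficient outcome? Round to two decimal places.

subsidy = $98.02 per unit

Social marginal benefit = demand + MEB = 262.23 - 2.46q.
Set SMB = MC: 262.23 - 2.46q = 48.93 + 0.77q → q* = 66.0372.
The Pigouvian subsidy equals MEB at q*: 12.83 + 1.29×66.0372 = 98.0180.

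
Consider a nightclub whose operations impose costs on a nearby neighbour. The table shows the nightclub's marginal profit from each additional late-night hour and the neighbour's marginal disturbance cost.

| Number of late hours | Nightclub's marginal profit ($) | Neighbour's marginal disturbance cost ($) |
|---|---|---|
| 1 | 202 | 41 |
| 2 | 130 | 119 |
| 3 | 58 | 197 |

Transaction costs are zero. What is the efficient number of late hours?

Bargaining reaches the level where marginal profit last exceeds marginal disturbance cost.
That holds through level 2 (130 ≥ 119) but not at 3 (58 < 197).

2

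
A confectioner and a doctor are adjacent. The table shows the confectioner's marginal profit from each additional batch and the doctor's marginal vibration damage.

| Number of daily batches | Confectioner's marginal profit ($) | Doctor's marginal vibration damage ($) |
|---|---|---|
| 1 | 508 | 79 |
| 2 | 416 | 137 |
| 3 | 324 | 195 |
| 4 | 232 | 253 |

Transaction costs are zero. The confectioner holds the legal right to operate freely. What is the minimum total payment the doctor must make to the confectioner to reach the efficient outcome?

$232

Left alone the confectioner would choose level 4 (marginal profit stays positive).
Efficient level: k* = 3 (marginal profit ≥ marginal vibration damage through 3).
The doctor must at least cover the confectioner's forgone profit from cutting 4→3: 232 = 232.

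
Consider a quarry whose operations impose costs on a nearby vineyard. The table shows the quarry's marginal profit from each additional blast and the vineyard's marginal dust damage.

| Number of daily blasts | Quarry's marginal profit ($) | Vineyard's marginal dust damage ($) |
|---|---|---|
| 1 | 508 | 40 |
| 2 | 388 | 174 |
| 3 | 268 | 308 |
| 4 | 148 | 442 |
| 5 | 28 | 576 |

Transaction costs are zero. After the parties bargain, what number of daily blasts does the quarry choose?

2

Bargaining reaches the level where marginal profit last exceeds marginal dust damage.
That holds through level 2 (388 ≥ 174) but not at 3 (268 < 308).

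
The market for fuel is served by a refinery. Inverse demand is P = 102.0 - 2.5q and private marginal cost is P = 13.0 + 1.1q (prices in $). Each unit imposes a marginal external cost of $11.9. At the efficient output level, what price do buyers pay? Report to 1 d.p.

Social marginal cost = private MC + MEC = 24.9 + 1.1q.
Set SMC = demand: 24.9 + 1.1q = 102.0 - 2.5q → q* = 21.4167.
Consumer price on the demand curve at q*: 102.0 − 2.5×21.4167 = 48.4583.

P = $48.5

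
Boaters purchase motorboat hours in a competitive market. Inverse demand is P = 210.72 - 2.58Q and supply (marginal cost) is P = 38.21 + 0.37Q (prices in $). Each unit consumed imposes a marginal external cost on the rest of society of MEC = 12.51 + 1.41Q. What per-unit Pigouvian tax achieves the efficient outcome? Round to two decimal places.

Social marginal benefit = demand − MEC = 198.21 - 3.99Q.
Set SMB = MC: 198.21 - 3.99Q = 38.21 + 0.37Q → Q* = 36.6972.
The Pigouvian tax equals MEC at Q*: 12.51 + 1.41×36.6972 = 64.2531.

tax = $64.25 per unit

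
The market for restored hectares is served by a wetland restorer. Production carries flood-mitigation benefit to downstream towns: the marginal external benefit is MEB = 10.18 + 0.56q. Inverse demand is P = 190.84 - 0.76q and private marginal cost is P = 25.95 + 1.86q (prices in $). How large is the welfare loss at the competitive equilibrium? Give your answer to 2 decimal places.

Market equilibrium (private): 25.95 + 1.86q = 190.84 - 0.76q → q_m = 62.9351.
Social marginal cost = private MC − MEB = 15.77 + 1.30q.
Set SMC = demand: 15.77 + 1.30q = 190.84 - 0.76q → q* = 84.9854.
The loss is the area between SMC and demand from q* to q_m; with linear curves that's a triangle of height MEB(q_m).
DWL = ½ × 22.0503 × 45.4237 = 500.8031.

DWL = $500.80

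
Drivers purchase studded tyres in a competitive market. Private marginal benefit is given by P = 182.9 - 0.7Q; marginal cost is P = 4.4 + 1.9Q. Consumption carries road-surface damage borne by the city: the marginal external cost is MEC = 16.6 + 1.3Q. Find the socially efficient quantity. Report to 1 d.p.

Q* = 41.5

Social marginal benefit = demand − MEC = 166.3 - 2.0Q.
Set SMB = MC: 166.3 - 2.0Q = 4.4 + 1.9Q → Q* = 41.5128.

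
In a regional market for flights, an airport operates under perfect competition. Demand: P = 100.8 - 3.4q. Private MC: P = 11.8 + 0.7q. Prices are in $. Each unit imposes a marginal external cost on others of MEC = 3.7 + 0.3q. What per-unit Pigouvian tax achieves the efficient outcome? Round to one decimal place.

Social marginal cost = private MC + MEC = 15.5 + q.
Set SMC = demand: 15.5 + q = 100.8 - 3.4q → q* = 19.3864.
The Pigouvian tax equals MEC at q*: 3.7 + 0.3×19.3864 = 9.5159.

tax = $9.5 per unit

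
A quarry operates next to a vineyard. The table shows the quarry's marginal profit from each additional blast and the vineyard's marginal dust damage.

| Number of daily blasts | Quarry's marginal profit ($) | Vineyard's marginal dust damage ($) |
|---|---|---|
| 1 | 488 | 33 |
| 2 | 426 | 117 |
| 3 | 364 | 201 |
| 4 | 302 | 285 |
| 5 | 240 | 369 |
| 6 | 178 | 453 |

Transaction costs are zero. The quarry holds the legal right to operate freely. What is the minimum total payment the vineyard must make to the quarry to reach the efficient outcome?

Left alone the quarry would choose level 6 (marginal profit stays positive).
Efficient level: k* = 4 (marginal profit ≥ marginal dust damage through 4).
The vineyard must at least cover the quarry's forgone profit from cutting 6→4: 240 + 178 = 418.

$418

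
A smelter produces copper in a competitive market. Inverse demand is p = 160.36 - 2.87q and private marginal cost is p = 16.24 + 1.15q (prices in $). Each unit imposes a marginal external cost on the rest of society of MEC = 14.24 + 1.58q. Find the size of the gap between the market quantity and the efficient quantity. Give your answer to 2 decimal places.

12.66 units

Market equilibrium (private): 16.24 + 1.15q = 160.36 - 2.87q → q_m = 35.8507.
Social marginal cost = private MC + MEC = 30.48 + 2.73q.
Set SMC = demand: 30.48 + 2.73q = 160.36 - 2.87q → q* = 23.1929.
Gap = |35.8507 − 23.1929| = 12.6578.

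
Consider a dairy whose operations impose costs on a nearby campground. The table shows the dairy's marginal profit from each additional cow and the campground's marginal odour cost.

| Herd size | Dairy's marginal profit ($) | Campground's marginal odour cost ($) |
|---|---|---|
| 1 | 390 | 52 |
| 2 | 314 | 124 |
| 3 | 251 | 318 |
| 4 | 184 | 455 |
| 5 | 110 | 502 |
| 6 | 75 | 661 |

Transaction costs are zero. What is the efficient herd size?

Bargaining reaches the level where marginal profit last exceeds marginal odour cost.
That holds through level 2 (314 ≥ 124) but not at 3 (251 < 318).

2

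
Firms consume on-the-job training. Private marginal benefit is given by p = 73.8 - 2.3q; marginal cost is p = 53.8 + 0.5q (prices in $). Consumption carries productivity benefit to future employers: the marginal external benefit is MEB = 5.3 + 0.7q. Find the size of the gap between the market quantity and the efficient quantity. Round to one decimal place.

Market equilibrium (private): 53.8 + 0.5q = 73.8 - 2.3q → q_m = 7.1429.
Social marginal benefit = demand + MEB = 79.1 - 1.6q.
Set SMB = MC: 79.1 - 1.6q = 53.8 + 0.5q → q* = 12.0476.
Gap = |7.1429 − 12.0476| = 4.9047.

4.9 units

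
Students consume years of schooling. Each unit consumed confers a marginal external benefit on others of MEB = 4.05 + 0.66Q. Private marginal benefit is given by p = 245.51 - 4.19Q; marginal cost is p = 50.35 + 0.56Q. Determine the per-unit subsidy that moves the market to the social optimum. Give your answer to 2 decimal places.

subsidy = 36.20 per unit

Social marginal benefit = demand + MEB = 249.56 - 3.53Q.
Set SMB = MC: 249.56 - 3.53Q = 50.35 + 0.56Q → Q* = 48.7066.
The Pigouvian subsidy equals MEB at Q*: 4.05 + 0.66×48.7066 = 36.1964.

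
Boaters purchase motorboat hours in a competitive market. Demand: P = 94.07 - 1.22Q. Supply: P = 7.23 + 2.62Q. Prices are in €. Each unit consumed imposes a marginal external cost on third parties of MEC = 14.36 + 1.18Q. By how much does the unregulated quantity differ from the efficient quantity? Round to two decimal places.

8.18 units

Market equilibrium (private): 7.23 + 2.62Q = 94.07 - 1.22Q → Q_m = 22.6146.
Social marginal benefit = demand − MEC = 79.71 - 2.40Q.
Set SMB = MC: 79.71 - 2.40Q = 7.23 + 2.62Q → Q* = 14.4382.
Gap = |22.6146 − 14.4382| = 8.1764.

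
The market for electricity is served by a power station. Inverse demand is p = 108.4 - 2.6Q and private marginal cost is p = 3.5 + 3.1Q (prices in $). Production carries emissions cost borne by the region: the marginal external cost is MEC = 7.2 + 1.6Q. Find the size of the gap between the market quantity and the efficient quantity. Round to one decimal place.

5.0 units

Market equilibrium (private): 3.5 + 3.1Q = 108.4 - 2.6Q → Q_m = 18.4035.
Social marginal cost = private MC + MEC = 10.7 + 4.7Q.
Set SMC = demand: 10.7 + 4.7Q = 108.4 - 2.6Q → Q* = 13.3836.
Gap = |18.4035 − 13.3836| = 5.0199.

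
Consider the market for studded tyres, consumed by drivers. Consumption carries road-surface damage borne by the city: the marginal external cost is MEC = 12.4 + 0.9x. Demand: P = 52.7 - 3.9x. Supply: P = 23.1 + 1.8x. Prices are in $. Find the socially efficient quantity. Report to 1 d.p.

Social marginal benefit = demand − MEC = 40.3 - 4.8x.
Set SMB = MC: 40.3 - 4.8x = 23.1 + 1.8x → x* = 2.6061.

x* = 2.6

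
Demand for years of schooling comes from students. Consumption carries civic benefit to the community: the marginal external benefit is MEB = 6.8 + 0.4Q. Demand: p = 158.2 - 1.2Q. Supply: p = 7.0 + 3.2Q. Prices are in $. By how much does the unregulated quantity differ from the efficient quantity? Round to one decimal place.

Market equilibrium (private): 7.0 + 3.2Q = 158.2 - 1.2Q → Q_m = 34.3636.
Social marginal benefit = demand + MEB = 165.0 - 0.8Q.
Set SMB = MC: 165.0 - 0.8Q = 7.0 + 3.2Q → Q* = 39.5000.
Gap = |34.3636 − 39.5000| = 5.1364.

5.1 units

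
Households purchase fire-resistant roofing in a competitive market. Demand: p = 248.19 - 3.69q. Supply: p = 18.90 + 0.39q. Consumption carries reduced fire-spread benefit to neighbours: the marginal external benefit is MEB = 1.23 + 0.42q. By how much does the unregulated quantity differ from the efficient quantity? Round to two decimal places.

Market equilibrium (private): 18.90 + 0.39q = 248.19 - 3.69q → q_m = 56.1985.
Social marginal benefit = demand + MEB = 249.42 - 3.27q.
Set SMB = MC: 249.42 - 3.27q = 18.90 + 0.39q → q* = 62.9836.
Gap = |56.1985 − 62.9836| = 6.7851.

6.79 units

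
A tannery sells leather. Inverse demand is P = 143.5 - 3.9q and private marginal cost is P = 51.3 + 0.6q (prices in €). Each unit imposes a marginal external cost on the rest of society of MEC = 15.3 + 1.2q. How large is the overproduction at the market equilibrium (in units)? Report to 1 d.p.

Market equilibrium (private): 51.3 + 0.6q = 143.5 - 3.9q → q_m = 20.4889.
Social marginal cost = private MC + MEC = 66.6 + 1.8q.
Set SMC = demand: 66.6 + 1.8q = 143.5 - 3.9q → q* = 13.4912.
Gap = |20.4889 − 13.4912| = 6.9977.

7.0 units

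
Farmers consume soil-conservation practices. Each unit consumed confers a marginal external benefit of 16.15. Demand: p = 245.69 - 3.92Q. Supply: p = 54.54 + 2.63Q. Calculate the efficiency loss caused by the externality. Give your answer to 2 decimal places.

Market equilibrium (private): 54.54 + 2.63Q = 245.69 - 3.92Q → Q_m = 29.1832.
Social marginal benefit = demand + MEB = 261.84 - 3.92Q.
Set SMB = MC: 261.84 - 3.92Q = 54.54 + 2.63Q → Q* = 31.6489.
The loss is the area between SMB and MC from Q* to Q_m; with linear curves that's a triangle of height MEB(Q_m).
DWL = ½ × 2.4657 × 16.1500 = 19.9105.

DWL = 19.91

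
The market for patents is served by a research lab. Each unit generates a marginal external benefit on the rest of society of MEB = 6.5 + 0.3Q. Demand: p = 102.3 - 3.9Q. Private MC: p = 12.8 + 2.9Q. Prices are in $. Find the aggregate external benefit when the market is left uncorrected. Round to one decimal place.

Market equilibrium (private): 12.8 + 2.9Q = 102.3 - 3.9Q → Q_m = 13.1618.
Total external benefit = ∫₀^{Q_m} (6.5 + 0.3Q) dQ = 6.5×13.1618 + ½×0.3×13.1618² = 111.5366.

$111.5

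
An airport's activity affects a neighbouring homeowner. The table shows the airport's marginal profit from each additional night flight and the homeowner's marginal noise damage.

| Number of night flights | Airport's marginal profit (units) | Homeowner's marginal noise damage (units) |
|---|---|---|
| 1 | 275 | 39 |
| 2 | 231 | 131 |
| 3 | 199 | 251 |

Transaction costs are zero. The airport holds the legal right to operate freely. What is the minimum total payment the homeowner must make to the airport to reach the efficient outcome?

199

Left alone the airport would choose level 3 (marginal profit stays positive).
Efficient level: k* = 2 (marginal profit ≥ marginal noise damage through 2).
The homeowner must at least cover the airport's forgone profit from cutting 3→2: 199 = 199.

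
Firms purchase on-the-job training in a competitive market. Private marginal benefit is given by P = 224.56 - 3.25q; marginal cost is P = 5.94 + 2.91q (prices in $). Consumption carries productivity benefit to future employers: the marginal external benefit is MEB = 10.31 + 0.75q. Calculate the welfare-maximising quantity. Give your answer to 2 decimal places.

Social marginal benefit = demand + MEB = 234.87 - 2.50q.
Set SMB = MC: 234.87 - 2.50q = 5.94 + 2.91q → q* = 42.3161.

q* = 42.32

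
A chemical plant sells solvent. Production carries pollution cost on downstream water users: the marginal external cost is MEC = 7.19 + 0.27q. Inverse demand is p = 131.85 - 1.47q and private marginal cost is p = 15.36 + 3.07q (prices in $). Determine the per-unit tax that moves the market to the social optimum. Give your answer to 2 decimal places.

Social marginal cost = private MC + MEC = 22.55 + 3.34q.
Set SMC = demand: 22.55 + 3.34q = 131.85 - 1.47q → q* = 22.7235.
The Pigouvian tax equals MEC at q*: 7.19 + 0.27×22.7235 = 13.3253.

tax = $13.33 per unit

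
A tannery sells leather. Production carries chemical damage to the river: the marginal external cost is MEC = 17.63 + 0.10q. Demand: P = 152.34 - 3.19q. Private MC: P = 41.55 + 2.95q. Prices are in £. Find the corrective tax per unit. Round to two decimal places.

Social marginal cost = private MC + MEC = 59.18 + 3.05q.
Set SMC = demand: 59.18 + 3.05q = 152.34 - 3.19q → q* = 14.9295.
The Pigouvian tax equals MEC at q*: 17.63 + 0.10×14.9295 = 19.1230.

tax = £19.12 per unit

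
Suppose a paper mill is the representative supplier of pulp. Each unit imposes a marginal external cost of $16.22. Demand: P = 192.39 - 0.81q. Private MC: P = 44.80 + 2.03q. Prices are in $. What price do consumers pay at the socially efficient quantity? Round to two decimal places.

Social marginal cost = private MC + MEC = 61.02 + 2.03q.
Set SMC = demand: 61.02 + 2.03q = 192.39 - 0.81q → q* = 46.2570.
Consumer price on the demand curve at q*: 192.39 − 0.81×46.2570 = 154.9218.

P = $154.92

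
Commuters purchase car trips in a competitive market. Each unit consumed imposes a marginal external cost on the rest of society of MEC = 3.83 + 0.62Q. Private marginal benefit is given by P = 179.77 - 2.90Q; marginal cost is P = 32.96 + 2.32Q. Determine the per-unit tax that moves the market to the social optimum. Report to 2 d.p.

Social marginal benefit = demand − MEC = 175.94 - 3.52Q.
Set SMB = MC: 175.94 - 3.52Q = 32.96 + 2.32Q → Q* = 24.4829.
The Pigouvian tax equals MEC at Q*: 3.83 + 0.62×24.4829 = 19.0094.

tax = 19.01 per unit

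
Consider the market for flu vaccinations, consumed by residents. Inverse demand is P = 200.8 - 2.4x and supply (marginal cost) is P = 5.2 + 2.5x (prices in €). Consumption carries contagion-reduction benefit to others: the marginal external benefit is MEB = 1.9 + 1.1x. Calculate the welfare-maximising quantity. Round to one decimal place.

x* = 52.0

Social marginal benefit = demand + MEB = 202.7 - 1.3x.
Set SMB = MC: 202.7 - 1.3x = 5.2 + 2.5x → x* = 51.9737.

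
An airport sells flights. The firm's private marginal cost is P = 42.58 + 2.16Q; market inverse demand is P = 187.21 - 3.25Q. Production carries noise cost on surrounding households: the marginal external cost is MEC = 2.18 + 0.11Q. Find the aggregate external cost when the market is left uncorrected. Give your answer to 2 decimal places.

Market equilibrium (private): 42.58 + 2.16Q = 187.21 - 3.25Q → Q_m = 26.7338.
Total external cost = ∫₀^{Q_m} (2.18 + 0.11Q) dQ = 2.18×26.7338 + ½×0.11×26.7338² = 97.5880.

97.59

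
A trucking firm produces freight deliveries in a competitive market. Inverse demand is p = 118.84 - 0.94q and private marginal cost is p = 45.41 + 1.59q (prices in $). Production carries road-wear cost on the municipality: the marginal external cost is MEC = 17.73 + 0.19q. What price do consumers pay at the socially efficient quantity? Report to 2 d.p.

P = $99.59

Social marginal cost = private MC + MEC = 63.14 + 1.78q.
Set SMC = demand: 63.14 + 1.78q = 118.84 - 0.94q → q* = 20.4779.
Consumer price on the demand curve at q*: 118.84 − 0.94×20.4779 = 99.5908.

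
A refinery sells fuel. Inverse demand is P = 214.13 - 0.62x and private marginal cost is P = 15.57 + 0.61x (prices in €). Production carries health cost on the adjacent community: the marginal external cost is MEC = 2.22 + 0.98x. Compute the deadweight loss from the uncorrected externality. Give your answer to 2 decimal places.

Market equilibrium (private): 15.57 + 0.61x = 214.13 - 0.62x → x_m = 161.4309.
Social marginal cost = private MC + MEC = 17.79 + 1.59x.
Set SMC = demand: 17.79 + 1.59x = 214.13 - 0.62x → x* = 88.8416.
Height of the DWL triangle at x_m is SMC(x_m) − demand(x_m) = MEC(x_m) = 160.4223.
DWL = ½ × 72.5893 × 160.4223 = 5822.4712.

DWL = €5822.47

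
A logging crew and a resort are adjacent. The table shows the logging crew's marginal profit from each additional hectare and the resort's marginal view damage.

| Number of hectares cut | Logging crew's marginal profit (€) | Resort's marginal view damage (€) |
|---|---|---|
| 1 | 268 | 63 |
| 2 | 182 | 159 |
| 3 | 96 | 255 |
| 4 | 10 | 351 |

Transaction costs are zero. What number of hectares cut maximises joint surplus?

Bargaining reaches the level where marginal profit last exceeds marginal view damage.
That holds through level 2 (182 ≥ 159) but not at 3 (96 < 255).

2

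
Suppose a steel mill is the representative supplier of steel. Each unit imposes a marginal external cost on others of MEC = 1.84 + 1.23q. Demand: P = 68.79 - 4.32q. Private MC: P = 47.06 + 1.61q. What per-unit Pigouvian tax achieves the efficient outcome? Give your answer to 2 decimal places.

Social marginal cost = private MC + MEC = 48.90 + 2.84q.
Set SMC = demand: 48.90 + 2.84q = 68.79 - 4.32q → q* = 2.7779.
The Pigouvian tax equals MEC at q*: 1.84 + 1.23×2.7779 = 5.2568.

tax = 5.26 per unit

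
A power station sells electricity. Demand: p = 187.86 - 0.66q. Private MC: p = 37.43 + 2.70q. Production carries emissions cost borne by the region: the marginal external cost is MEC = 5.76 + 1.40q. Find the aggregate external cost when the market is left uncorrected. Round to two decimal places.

Market equilibrium (private): 37.43 + 2.70q = 187.86 - 0.66q → q_m = 44.7708.
Total external cost = ∫₀^{q_m} (5.76 + 1.40q) dq = 5.76×44.7708 + ½×1.40×44.7708² = 1660.9770.

1660.98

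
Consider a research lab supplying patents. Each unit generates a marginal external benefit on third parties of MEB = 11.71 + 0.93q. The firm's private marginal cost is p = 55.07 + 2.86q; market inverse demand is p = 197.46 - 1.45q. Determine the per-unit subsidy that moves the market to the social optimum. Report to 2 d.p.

subsidy = 54.11 per unit

Social marginal cost = private MC − MEB = 43.36 + 1.93q.
Set SMC = demand: 43.36 + 1.93q = 197.46 - 1.45q → q* = 45.5917.
The Pigouvian subsidy equals MEB at q*: 11.71 + 0.93×45.5917 = 54.1103.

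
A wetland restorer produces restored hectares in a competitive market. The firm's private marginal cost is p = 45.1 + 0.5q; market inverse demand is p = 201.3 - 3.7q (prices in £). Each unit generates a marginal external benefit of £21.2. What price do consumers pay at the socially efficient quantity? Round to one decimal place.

P = £45.0

Social marginal cost = private MC − MEB = 23.9 + 0.5q.
Set SMC = demand: 23.9 + 0.5q = 201.3 - 3.7q → q* = 42.2381.
Consumer price on the demand curve at q*: 201.3 − 3.7×42.2381 = 45.0190.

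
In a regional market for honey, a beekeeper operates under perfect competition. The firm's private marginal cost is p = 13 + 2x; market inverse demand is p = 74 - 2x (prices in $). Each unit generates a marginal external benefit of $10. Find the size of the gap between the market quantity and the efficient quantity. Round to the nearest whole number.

3 units

Market equilibrium (private): 13 + 2x = 74 - 2x → x_m = 15.2500.
Social marginal cost = private MC − MEB = 3 + 2x.
Set SMC = demand: 3 + 2x = 74 - 2x → x* = 17.7500.
Gap = |15.2500 − 17.7500| = 2.5000.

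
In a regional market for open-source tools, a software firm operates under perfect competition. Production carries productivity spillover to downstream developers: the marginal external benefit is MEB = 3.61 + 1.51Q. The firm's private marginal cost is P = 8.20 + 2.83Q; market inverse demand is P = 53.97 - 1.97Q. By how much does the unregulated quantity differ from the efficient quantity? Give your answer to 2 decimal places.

5.47 units

Market equilibrium (private): 8.20 + 2.83Q = 53.97 - 1.97Q → Q_m = 9.5354.
Social marginal cost = private MC − MEB = 4.59 + 1.32Q.
Set SMC = demand: 4.59 + 1.32Q = 53.97 - 1.97Q → Q* = 15.0091.
Gap = |9.5354 − 15.0091| = 5.4737.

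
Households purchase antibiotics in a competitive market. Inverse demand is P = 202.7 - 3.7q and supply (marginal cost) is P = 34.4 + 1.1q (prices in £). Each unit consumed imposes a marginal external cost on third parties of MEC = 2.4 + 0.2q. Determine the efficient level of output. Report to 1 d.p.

Social marginal benefit = demand − MEC = 200.3 - 3.9q.
Set SMB = MC: 200.3 - 3.9q = 34.4 + 1.1q → q* = 33.1800.

q* = 33.2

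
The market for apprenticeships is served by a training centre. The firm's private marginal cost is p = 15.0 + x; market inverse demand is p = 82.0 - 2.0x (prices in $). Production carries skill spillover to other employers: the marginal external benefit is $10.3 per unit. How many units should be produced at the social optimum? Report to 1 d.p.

x* = 25.8

Social marginal cost = private MC − MEB = 4.7 + x.
Set SMC = demand: 4.7 + x = 82.0 - 2.0x → x* = 25.7667.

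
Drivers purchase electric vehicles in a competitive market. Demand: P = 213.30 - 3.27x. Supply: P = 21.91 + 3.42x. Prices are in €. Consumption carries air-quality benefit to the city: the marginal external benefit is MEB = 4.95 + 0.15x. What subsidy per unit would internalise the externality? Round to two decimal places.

subsidy = €9.45 per unit

Social marginal benefit = demand + MEB = 218.25 - 3.12x.
Set SMB = MC: 218.25 - 3.12x = 21.91 + 3.42x → x* = 30.0214.
The Pigouvian subsidy equals MEB at x*: 4.95 + 0.15×30.0214 = 9.4532.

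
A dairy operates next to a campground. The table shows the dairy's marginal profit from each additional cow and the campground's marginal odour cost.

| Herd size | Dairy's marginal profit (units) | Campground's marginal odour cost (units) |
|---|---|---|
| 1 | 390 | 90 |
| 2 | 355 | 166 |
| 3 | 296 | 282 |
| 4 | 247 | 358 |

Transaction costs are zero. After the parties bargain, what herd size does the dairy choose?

3

Bargaining reaches the level where marginal profit last exceeds marginal odour cost.
That holds through level 3 (296 ≥ 282) but not at 4 (247 < 358).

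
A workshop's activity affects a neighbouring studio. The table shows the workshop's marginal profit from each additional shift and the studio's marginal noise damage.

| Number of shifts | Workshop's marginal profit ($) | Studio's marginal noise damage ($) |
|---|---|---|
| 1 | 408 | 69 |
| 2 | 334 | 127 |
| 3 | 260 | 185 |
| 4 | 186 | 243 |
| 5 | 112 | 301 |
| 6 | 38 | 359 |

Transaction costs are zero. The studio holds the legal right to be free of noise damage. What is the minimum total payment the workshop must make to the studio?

Efficient level: marginal profit ≥ marginal noise damage through level 3, so k* = 3.
With the studio holding the right, the workshop must at least compensate total damage at k*: 69 + 127 + 185 = 381.

$381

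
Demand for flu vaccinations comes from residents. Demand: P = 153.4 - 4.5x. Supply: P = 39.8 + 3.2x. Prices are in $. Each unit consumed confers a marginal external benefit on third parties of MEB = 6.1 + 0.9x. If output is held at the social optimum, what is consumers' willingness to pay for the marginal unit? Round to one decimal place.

P = $74.2

Social marginal benefit = demand + MEB = 159.5 - 3.6x.
Set SMB = MC: 159.5 - 3.6x = 39.8 + 3.2x → x* = 17.6029.
Consumer price on the demand curve at x*: 153.4 − 4.5×17.6029 = 74.1870.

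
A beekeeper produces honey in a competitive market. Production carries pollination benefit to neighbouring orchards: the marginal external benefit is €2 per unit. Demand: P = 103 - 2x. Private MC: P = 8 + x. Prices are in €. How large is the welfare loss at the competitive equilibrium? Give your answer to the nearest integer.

DWL = €1

Market equilibrium (private): 8 + x = 103 - 2x → x_m = 31.6667.
Social marginal cost = private MC − MEB = 6 + x.
Set SMC = demand: 6 + x = 103 - 2x → x* = 32.3333.
The loss is the area between SMC and demand from x* to x_m; with linear curves that's a triangle of height MEB(x_m).
DWL = ½ × 0.6666 × 2.0000 = 0.6666.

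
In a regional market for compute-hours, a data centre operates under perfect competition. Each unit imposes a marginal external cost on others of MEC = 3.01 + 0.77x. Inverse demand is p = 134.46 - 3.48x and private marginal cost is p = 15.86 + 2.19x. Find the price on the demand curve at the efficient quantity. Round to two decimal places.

Social marginal cost = private MC + MEC = 18.87 + 2.96x.
Set SMC = demand: 18.87 + 2.96x = 134.46 - 3.48x → x* = 17.9488.
Consumer price on the demand curve at x*: 134.46 − 3.48×17.9488 = 71.9982.

P = 72.00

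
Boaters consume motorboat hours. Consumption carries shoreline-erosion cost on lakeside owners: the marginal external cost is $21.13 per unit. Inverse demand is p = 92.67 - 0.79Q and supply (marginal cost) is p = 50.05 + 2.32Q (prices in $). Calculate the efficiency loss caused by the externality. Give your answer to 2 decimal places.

Market equilibrium (private): 50.05 + 2.32Q = 92.67 - 0.79Q → Q_m = 13.7042.
Social marginal benefit = demand − MEC = 71.54 - 0.79Q.
Set SMB = MC: 71.54 - 0.79Q = 50.05 + 2.32Q → Q* = 6.9100.
The loss is the area between SMB and MC from Q* to Q_m; with linear curves that's a triangle of height MEC(Q_m).
DWL = ½ × 6.7942 × 21.1300 = 71.7807.

DWL = $71.78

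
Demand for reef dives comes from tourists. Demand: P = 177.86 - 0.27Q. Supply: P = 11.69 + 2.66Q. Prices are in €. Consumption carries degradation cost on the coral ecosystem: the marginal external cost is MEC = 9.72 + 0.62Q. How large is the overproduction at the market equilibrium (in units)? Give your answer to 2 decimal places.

Market equilibrium (private): 11.69 + 2.66Q = 177.86 - 0.27Q → Q_m = 56.7133.
Social marginal benefit = demand − MEC = 168.14 - 0.89Q.
Set SMB = MC: 168.14 - 0.89Q = 11.69 + 2.66Q → Q* = 44.0704.
Gap = |56.7133 − 44.0704| = 12.6429.

12.64 units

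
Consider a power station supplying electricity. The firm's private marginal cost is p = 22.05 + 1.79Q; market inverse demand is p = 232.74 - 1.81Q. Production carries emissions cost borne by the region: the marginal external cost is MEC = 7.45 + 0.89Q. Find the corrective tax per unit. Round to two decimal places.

Social marginal cost = private MC + MEC = 29.50 + 2.68Q.
Set SMC = demand: 29.50 + 2.68Q = 232.74 - 1.81Q → Q* = 45.2650.
The Pigouvian tax equals MEC at Q*: 7.45 + 0.89×45.2650 = 47.7359.

tax = 47.74 per unit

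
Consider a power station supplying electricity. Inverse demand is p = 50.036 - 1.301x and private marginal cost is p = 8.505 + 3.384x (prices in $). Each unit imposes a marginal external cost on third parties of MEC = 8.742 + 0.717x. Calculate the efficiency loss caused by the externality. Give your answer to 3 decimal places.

Market equilibrium (private): 8.505 + 3.384x = 50.036 - 1.301x → x_m = 8.8647.
Social marginal cost = private MC + MEC = 17.247 + 4.101x.
Set SMC = demand: 17.247 + 4.101x = 50.036 - 1.301x → x* = 6.0698.
Between x* and x_m the wedge SMC − demand runs linearly from 0 to MEC(x_m), so the loss is a triangle.
DWL = ½ × 2.7949 × 15.0980 = 21.0987.

DWL = $21.099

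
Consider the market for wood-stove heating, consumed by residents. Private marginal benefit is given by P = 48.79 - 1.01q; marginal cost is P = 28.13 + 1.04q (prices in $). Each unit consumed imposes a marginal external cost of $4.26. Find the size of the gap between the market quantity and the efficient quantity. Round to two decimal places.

2.08 units

Market equilibrium (private): 28.13 + 1.04q = 48.79 - 1.01q → q_m = 10.0780.
Social marginal benefit = demand − MEC = 44.53 - 1.01q.
Set SMB = MC: 44.53 - 1.01q = 28.13 + 1.04q → q* = 8.0000.
Gap = |10.0780 − 8.0000| = 2.0780.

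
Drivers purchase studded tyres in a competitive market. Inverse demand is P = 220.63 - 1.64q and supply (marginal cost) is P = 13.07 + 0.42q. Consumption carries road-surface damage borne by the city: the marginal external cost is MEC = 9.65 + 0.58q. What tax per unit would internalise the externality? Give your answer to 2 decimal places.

Social marginal benefit = demand − MEC = 210.98 - 2.22q.
Set SMB = MC: 210.98 - 2.22q = 13.07 + 0.42q → q* = 74.9659.
The Pigouvian tax equals MEC at q*: 9.65 + 0.58×74.9659 = 53.1302.

tax = 53.13 per unit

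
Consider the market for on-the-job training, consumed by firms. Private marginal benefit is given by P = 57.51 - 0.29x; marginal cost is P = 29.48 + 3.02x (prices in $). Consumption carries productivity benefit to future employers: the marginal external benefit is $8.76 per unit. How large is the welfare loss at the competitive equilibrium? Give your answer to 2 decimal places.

Market equilibrium (private): 29.48 + 3.02x = 57.51 - 0.29x → x_m = 8.4683.
Social marginal benefit = demand + MEB = 66.27 - 0.29x.
Set SMB = MC: 66.27 - 0.29x = 29.48 + 3.02x → x* = 11.1148.
Height of the DWL triangle at x_m is SMB(x_m) − MC(x_m) = MEB(x_m) = 8.7600.
DWL = ½ × 2.6465 × 8.7600 = 11.5917.

DWL = $11.59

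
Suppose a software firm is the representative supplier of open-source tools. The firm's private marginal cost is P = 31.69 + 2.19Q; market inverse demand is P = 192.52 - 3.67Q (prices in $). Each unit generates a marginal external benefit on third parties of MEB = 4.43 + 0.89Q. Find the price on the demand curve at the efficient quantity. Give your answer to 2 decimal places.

Social marginal cost = private MC − MEB = 27.26 + 1.30Q.
Set SMC = demand: 27.26 + 1.30Q = 192.52 - 3.67Q → Q* = 33.2515.
Consumer price on the demand curve at Q*: 192.52 − 3.67×33.2515 = 70.4870.

P = $70.49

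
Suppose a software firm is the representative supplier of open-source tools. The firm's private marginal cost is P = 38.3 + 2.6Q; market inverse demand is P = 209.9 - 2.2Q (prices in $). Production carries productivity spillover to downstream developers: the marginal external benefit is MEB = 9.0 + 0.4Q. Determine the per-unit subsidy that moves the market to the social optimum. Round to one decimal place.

subsidy = $25.4 per unit

Social marginal cost = private MC − MEB = 29.3 + 2.2Q.
Set SMC = demand: 29.3 + 2.2Q = 209.9 - 2.2Q → Q* = 41.0455.
The Pigouvian subsidy equals MEB at Q*: 9.0 + 0.4×41.0455 = 25.4182.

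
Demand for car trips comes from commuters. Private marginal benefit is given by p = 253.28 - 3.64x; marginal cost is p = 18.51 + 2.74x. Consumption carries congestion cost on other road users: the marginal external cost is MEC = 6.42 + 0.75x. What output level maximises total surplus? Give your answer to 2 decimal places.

Social marginal benefit = demand − MEC = 246.86 - 4.39x.
Set SMB = MC: 246.86 - 4.39x = 18.51 + 2.74x → x* = 32.0266.

x* = 32.03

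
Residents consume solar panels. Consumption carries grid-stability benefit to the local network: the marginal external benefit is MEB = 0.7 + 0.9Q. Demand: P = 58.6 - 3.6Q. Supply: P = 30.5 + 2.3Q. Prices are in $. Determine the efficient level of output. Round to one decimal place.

Social marginal benefit = demand + MEB = 59.3 - 2.7Q.
Set SMB = MC: 59.3 - 2.7Q = 30.5 + 2.3Q → Q* = 5.7600.

Q* = 5.8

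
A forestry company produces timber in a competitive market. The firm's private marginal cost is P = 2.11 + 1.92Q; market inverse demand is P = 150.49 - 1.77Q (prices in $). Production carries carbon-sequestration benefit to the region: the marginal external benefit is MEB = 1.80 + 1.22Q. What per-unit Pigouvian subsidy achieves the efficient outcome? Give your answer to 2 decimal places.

Social marginal cost = private MC − MEB = 0.31 + 0.70Q.
Set SMC = demand: 0.31 + 0.70Q = 150.49 - 1.77Q → Q* = 60.8016.
The Pigouvian subsidy equals MEB at Q*: 1.80 + 1.22×60.8016 = 75.9780.

subsidy = $75.98 per unit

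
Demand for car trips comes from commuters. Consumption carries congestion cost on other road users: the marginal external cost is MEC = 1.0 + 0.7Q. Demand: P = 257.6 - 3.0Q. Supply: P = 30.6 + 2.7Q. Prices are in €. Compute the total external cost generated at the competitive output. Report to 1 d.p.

Market equilibrium (private): 30.6 + 2.7Q = 257.6 - 3.0Q → Q_m = 39.8246.
Total external cost = ∫₀^{Q_m} (1.0 + 0.7Q) dQ = 1.0×39.8246 + ½×0.7×39.8246² = 594.9242.

€594.9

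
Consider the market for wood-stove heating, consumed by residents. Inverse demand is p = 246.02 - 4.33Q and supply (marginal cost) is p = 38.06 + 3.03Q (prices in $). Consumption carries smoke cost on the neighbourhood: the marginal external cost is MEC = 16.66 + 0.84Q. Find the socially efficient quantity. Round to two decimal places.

Q* = 23.33

Social marginal benefit = demand − MEC = 229.36 - 5.17Q.
Set SMB = MC: 229.36 - 5.17Q = 38.06 + 3.03Q → Q* = 23.3293.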